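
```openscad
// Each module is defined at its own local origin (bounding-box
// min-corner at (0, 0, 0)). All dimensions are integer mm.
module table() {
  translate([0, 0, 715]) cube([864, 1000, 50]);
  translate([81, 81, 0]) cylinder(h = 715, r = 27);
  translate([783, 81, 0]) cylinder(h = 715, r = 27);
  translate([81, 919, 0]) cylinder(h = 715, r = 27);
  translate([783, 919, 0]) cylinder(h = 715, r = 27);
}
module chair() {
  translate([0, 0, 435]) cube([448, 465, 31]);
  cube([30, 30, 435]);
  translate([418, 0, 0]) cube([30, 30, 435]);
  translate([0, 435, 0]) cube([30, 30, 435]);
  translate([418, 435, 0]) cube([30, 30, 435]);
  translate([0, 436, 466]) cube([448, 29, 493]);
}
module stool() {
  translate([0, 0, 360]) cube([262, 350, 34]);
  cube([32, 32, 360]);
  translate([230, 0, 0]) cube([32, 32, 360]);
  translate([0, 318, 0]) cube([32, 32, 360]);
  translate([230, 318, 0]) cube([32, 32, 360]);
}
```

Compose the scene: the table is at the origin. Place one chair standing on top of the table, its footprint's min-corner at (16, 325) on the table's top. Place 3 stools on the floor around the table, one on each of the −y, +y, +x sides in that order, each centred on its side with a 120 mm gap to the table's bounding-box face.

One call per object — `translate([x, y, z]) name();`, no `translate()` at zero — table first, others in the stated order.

table();
translate([16, 325, 765]) chair();
translate([301, -470, 0]) stool();
translate([301, 1120, 0]) stool();
translate([984, 325, 0]) stool();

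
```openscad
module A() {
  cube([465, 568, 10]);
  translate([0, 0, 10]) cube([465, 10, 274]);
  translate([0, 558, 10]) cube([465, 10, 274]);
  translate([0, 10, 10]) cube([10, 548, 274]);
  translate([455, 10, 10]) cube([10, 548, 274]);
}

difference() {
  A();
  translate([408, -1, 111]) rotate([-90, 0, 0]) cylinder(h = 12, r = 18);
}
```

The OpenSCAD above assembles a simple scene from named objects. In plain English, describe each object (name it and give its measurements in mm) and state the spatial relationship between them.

A is an open-topped rectangular box: outside dimensions 465×568×284 mm, with a uniform wall and base thickness of 10 mm. The base is a full 465×568 slab on the floor; four walls sit on top of the base. The front and back walls (the −y and +y sides) span the full width; the two side walls fit between them.

The open box has a circular hole of radius 18 mm through its front wall, centred at (x = 408, z = 111).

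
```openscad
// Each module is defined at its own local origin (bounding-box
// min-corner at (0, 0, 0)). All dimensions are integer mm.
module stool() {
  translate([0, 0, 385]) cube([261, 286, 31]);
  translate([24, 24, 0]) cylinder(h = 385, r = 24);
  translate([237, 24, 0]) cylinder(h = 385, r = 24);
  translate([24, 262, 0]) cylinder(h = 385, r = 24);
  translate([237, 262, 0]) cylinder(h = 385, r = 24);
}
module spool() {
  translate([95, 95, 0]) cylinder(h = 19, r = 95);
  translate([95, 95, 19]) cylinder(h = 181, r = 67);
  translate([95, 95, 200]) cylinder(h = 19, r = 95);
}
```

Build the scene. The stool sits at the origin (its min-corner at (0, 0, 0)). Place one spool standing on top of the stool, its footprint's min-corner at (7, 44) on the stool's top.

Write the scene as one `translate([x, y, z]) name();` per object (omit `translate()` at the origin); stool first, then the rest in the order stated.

stool();
translate([7, 44, 416]) spool();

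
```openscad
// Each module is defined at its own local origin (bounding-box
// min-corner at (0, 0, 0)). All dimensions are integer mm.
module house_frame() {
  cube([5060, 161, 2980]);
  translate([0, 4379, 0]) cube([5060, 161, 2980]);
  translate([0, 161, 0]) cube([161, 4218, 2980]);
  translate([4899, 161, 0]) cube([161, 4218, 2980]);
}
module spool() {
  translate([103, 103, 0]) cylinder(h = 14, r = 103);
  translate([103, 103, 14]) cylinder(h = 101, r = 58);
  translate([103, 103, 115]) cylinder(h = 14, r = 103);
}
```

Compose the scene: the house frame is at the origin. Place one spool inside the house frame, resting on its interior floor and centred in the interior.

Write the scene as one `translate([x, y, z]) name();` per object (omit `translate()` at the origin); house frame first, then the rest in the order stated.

house_frame();
translate([2427, 2167, 0]) spool();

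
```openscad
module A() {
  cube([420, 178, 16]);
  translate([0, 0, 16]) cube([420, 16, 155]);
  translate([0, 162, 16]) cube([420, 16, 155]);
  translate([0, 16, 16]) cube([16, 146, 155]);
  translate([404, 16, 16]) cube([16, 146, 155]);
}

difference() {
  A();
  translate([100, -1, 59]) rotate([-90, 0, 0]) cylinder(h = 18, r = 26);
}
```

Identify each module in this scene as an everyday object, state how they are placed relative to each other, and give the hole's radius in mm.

The subtracted cylinder has r = 26 mm.

A is an open box. The open box has a circular hole through its front wall. The hole's radius is 26 mm.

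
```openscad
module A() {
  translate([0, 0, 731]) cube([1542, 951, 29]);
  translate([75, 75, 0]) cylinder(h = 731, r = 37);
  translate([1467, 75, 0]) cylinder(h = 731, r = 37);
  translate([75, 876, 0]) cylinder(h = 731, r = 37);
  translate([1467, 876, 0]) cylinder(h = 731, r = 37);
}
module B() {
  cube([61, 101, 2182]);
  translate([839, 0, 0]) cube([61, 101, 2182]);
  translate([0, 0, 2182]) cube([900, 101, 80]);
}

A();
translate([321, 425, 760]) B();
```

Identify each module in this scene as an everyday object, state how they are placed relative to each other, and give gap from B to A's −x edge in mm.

A is a table. B is a door frame. The door frame is on top of the table, centred. The gap from the door frame to the table's −x edge is 321 mm.

The door frame's min-x is at 321; the table's min-x is 0; gap = 321 mm.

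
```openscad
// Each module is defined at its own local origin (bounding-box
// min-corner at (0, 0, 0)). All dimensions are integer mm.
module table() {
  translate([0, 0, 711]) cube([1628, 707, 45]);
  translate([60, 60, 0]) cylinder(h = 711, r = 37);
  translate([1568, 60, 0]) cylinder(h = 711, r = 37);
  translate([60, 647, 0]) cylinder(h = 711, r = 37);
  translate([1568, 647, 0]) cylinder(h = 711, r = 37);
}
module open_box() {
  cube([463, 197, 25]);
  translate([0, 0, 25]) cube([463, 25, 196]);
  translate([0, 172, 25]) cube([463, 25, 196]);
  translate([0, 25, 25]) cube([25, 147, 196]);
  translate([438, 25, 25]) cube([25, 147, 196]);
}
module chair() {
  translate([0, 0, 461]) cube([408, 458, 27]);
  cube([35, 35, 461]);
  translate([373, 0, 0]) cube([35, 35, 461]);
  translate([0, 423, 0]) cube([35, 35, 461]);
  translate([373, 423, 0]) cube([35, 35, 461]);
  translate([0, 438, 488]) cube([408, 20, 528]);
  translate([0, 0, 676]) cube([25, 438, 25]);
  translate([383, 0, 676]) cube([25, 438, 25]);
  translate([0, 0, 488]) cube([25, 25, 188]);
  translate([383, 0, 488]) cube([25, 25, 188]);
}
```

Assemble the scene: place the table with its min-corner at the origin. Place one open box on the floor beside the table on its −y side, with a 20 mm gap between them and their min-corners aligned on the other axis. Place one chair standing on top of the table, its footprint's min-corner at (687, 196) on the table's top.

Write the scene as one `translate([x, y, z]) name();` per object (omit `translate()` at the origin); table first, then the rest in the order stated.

table();
translate([0, -217, 0]) open_box();
translate([687, 196, 756]) chair();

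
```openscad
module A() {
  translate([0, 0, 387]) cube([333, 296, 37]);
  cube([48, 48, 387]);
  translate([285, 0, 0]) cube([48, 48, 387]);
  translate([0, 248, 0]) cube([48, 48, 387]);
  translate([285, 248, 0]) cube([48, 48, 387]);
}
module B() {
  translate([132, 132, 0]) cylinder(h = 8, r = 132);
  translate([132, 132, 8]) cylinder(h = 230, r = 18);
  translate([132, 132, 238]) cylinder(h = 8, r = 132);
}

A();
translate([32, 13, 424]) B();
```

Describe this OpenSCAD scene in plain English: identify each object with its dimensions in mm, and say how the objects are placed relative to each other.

A is a four-legged stool. The seat is 333×296 mm, 37 mm thick, top at z = 424 mm. It stands on four square legs, each 48×48 mm in cross-section, from z = 0 to the seat underside, each flush with a corner of the seat.

B is a spool: two coaxial disc flanges of radius 132 mm and thickness 8 mm, joined by a core cylinder of radius 18 mm and height 230 mm. The lower flange rests on z = 0 and the three cylinders share a vertical axis.

The spool is on top of the stool.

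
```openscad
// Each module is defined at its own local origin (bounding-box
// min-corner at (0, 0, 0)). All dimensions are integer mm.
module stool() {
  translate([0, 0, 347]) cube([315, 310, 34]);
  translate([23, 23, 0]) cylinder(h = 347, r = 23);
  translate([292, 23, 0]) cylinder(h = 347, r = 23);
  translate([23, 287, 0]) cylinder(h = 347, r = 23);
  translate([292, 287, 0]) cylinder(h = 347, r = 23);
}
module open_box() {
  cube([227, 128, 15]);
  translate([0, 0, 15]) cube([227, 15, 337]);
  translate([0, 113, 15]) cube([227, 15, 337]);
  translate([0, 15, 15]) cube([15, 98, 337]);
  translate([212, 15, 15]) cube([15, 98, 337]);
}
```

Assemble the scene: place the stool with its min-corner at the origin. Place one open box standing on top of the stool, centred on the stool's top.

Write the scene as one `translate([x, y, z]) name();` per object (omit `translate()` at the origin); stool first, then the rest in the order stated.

stool();
translate([44, 91, 381]) open_box();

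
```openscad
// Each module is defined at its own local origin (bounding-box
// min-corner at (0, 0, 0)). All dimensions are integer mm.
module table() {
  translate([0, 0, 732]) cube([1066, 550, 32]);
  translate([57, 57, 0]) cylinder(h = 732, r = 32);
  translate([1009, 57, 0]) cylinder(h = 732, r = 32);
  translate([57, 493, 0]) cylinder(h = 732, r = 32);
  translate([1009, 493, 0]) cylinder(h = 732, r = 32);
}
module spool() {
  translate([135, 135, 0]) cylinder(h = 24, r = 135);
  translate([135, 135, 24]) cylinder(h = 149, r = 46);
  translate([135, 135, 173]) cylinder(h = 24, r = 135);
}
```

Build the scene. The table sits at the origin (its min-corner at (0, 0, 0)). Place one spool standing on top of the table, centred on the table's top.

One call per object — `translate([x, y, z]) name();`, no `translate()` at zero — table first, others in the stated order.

table();
translate([398, 140, 764]) spool();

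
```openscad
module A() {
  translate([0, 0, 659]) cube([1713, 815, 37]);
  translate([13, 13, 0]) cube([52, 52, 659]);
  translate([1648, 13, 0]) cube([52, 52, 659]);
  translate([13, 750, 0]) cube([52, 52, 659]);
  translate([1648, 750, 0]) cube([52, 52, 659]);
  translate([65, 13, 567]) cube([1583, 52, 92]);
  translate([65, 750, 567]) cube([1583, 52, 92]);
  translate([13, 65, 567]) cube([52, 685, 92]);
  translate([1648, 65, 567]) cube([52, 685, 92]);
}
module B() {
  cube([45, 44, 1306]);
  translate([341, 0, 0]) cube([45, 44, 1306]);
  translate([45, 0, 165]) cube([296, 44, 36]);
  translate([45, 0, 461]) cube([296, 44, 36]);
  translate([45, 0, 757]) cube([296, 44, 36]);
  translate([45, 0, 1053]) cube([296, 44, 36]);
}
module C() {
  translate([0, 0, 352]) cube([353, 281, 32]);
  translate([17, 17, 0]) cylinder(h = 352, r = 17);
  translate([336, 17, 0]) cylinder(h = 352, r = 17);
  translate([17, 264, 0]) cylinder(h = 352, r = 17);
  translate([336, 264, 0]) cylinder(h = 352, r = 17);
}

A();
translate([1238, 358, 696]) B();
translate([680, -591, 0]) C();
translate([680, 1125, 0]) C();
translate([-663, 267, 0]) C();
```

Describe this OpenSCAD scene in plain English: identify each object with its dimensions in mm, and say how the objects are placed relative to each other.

A is a table: top 1713 mm (x) × 815 mm (y), 37 mm thick, upper face at z = 696 mm, on four 52×52 mm square legs, each inset 13 mm from the nearest pair of top edges, running from z = 0 to the bottom of the top. Four apron rails, 52 mm thick and 92 mm tall, run between adjacent legs with their top edges flush with the underside of the top and their outer faces flush with the legs' outer faces.

B is a wooden ladder with two side rails of 45×44 mm section and 1306 mm height, set 386 mm apart overall. Between them run 4 rectangular rungs (44 mm deep, 36 mm thick), front faces flush with the rails' −y face. The bottom of the first rung is 165 mm above the floor and each subsequent rung is 296 mm higher than the one below.

C is a four-legged stool. The seat is a 353×281×32 mm slab whose top surface is at z = 384 mm; four round legs, each 34 mm in diameter, run from the floor (z = 0) to the underside of the seat, each leg's axis is inset half a diameter from the nearest pair of seat edges (so the leg's bounding box is flush with the corner).

The ladder is on top of the table. Three stools sit around the table at the −y, +y, −x sides.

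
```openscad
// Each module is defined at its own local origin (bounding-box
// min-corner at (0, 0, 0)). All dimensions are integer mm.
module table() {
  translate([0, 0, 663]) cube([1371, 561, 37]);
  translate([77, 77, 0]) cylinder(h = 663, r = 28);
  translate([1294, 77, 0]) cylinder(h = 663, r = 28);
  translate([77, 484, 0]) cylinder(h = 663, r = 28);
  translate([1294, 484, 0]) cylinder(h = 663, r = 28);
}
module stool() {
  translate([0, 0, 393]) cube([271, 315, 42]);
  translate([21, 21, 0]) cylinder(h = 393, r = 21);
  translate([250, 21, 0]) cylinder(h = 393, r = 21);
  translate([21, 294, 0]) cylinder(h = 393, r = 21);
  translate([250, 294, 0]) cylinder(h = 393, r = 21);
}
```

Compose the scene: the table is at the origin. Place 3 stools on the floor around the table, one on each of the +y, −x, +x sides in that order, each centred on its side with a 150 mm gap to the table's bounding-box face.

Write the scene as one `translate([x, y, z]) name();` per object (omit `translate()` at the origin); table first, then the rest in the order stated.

table();
translate([550, 711, 0]) stool();
translate([-421, 123, 0]) stool();
translate([1521, 123, 0]) stool();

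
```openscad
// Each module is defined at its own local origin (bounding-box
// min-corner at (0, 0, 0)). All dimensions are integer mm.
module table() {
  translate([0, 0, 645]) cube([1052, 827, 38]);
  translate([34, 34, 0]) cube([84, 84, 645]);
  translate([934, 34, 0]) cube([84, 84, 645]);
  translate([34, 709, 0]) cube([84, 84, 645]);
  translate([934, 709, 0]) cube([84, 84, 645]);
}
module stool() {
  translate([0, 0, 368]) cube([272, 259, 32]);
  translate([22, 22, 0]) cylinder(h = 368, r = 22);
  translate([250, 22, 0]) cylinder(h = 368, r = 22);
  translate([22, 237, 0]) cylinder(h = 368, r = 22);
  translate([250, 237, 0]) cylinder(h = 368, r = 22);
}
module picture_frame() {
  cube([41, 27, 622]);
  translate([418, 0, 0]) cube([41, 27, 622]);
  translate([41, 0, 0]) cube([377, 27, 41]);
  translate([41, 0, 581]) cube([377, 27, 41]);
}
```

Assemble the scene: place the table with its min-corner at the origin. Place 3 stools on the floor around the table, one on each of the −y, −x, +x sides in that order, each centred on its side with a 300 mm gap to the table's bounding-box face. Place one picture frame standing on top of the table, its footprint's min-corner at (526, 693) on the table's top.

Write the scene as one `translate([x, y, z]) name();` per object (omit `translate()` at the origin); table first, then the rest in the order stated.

table();
translate([390, -559, 0]) stool();
translate([-572, 284, 0]) stool();
translate([1352, 284, 0]) stool();
translate([526, 693, 683]) picture_frame();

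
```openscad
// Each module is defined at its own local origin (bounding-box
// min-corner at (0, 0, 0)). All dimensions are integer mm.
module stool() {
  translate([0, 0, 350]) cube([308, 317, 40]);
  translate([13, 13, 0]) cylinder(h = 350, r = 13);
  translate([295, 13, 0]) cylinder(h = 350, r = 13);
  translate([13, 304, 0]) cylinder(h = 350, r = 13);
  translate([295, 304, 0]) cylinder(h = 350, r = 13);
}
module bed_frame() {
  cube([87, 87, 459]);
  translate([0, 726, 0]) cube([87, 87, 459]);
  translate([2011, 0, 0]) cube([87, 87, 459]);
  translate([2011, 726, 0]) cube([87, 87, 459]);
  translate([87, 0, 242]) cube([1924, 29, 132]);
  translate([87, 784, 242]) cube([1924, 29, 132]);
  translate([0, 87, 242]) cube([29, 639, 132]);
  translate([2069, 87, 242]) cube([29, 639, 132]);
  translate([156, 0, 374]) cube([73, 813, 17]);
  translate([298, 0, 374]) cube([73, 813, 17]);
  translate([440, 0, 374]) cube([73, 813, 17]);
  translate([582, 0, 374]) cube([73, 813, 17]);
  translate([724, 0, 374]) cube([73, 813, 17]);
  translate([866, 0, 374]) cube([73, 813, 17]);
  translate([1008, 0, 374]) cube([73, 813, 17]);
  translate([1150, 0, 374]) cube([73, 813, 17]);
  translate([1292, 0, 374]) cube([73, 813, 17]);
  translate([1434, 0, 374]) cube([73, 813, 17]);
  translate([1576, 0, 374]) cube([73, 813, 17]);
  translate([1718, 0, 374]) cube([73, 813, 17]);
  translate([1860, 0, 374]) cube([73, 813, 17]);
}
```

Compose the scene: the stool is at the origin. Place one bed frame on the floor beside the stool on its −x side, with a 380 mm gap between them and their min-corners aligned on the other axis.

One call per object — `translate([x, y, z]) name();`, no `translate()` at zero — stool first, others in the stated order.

stool();
translate([-2478, 0, 0]) bed_frame();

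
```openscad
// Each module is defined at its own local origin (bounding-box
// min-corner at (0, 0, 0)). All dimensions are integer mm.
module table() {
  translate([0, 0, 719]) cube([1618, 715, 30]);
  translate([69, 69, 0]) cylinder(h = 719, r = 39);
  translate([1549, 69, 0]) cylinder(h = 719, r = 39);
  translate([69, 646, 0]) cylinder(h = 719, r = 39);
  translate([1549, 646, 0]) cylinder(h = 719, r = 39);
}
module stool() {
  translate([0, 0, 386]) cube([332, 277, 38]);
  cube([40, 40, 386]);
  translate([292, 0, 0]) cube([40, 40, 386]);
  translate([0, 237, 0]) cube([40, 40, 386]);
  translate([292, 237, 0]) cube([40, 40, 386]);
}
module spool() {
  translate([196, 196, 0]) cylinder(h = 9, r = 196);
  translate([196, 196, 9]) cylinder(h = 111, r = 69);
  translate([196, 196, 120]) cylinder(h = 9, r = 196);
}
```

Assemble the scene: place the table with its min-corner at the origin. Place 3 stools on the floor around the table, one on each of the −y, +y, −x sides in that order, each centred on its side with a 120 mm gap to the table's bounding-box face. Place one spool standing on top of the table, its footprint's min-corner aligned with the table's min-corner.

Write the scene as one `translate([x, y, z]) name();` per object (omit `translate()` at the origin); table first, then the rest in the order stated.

table();
translate([643, -397, 0]) stool();
translate([643, 835, 0]) stool();
translate([-452, 219, 0]) stool();
translate([0, 0, 749]) spool();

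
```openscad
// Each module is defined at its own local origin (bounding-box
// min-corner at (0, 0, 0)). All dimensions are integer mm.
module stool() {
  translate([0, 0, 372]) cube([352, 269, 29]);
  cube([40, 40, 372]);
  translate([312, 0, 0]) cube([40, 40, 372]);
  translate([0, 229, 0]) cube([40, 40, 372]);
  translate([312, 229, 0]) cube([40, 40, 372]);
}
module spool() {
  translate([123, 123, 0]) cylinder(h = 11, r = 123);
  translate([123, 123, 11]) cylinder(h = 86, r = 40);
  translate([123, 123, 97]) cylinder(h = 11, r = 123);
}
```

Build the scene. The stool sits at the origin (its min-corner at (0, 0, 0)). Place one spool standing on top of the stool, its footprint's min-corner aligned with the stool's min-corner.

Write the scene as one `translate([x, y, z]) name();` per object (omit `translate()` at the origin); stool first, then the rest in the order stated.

stool();
translate([0, 0, 401]) spool();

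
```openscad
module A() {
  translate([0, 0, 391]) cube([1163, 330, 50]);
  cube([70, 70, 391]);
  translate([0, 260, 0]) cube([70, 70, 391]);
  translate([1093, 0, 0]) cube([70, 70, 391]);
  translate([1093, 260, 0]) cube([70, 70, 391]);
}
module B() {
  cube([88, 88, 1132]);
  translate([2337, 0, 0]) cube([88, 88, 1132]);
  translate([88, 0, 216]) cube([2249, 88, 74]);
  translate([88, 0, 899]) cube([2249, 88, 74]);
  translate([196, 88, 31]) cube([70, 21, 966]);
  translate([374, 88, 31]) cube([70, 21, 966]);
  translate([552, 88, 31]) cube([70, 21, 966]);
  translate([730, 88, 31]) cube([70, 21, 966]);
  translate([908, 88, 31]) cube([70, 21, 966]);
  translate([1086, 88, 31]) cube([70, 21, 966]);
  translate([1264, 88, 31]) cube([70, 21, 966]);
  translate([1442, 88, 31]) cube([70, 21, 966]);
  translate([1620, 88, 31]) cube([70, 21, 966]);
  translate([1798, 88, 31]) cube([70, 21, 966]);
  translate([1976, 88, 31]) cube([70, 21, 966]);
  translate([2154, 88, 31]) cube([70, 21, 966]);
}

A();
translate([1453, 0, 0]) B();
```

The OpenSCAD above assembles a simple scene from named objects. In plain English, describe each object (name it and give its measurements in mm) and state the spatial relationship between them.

A is a long wooden bench with a 1163 mm (x) × 330 mm (y) seat, 50 mm thick, its top surface 441 mm above the floor. Four 70 mm square legs at the seat corners, flush with the edges, run from z = 0 to the seat underside.

B is a fence section. Two 88×88 mm posts, 1132 mm tall, stand on the floor with a clear span of 2249 mm between their inner faces. Two horizontal rails of 88×74 mm section span the gap between the posts with their undersides at z = 216 mm and z = 899 mm, flush with the posts' −y face. 12 pickets, each 70 mm wide, 21 mm thick and 966 mm tall, are fixed to the +y face of the rails with their bottoms at z = 31 mm, evenly spaced across the span with equal gaps (rounded down to the nearest mm) at the −x end and between each pair — any rounding remainder accumulates at the +x end.

The fence section is on the floor beside the bench on its +x side.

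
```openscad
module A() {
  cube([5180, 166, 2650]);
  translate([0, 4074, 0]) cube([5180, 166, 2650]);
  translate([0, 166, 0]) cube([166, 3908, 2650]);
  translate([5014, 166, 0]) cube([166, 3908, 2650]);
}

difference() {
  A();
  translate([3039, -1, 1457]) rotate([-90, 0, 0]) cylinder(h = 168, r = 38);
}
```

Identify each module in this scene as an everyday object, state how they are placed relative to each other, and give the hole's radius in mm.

A is a house frame. The house frame has a circular hole through its front wall. The hole's radius is 38 mm.

The subtracted cylinder has r = 38 mm.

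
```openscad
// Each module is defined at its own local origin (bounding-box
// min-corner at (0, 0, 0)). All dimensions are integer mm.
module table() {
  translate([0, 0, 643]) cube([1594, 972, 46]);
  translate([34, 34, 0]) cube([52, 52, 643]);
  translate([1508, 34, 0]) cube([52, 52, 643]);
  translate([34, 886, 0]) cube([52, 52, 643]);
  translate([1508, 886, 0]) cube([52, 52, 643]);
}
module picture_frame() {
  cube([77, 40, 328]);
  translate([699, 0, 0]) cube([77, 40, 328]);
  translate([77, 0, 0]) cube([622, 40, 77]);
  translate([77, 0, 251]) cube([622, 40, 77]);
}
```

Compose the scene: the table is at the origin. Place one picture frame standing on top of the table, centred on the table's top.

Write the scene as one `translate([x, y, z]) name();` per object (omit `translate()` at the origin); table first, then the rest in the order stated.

table();
translate([409, 466, 689]) picture_frame();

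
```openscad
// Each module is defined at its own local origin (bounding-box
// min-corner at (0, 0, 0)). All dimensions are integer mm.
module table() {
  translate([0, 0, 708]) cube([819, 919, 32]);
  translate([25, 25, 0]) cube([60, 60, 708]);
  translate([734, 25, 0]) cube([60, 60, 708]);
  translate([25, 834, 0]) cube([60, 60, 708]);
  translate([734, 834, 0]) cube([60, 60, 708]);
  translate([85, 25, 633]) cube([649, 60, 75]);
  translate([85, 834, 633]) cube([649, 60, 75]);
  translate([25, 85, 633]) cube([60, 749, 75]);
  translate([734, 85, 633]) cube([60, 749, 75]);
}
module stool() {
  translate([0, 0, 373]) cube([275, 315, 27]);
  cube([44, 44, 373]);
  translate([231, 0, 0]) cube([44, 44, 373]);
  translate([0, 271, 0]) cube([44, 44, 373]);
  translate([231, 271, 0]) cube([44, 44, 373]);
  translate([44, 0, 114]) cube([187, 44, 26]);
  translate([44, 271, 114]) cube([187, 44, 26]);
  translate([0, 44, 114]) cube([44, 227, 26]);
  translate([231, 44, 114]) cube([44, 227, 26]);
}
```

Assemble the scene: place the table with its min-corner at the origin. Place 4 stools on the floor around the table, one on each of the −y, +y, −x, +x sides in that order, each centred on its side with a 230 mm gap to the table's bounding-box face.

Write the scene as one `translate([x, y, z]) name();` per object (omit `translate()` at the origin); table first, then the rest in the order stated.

table();
translate([272, -545, 0]) stool();
translate([272, 1149, 0]) stool();
translate([-505, 302, 0]) stool();
translate([1049, 302, 0]) stool();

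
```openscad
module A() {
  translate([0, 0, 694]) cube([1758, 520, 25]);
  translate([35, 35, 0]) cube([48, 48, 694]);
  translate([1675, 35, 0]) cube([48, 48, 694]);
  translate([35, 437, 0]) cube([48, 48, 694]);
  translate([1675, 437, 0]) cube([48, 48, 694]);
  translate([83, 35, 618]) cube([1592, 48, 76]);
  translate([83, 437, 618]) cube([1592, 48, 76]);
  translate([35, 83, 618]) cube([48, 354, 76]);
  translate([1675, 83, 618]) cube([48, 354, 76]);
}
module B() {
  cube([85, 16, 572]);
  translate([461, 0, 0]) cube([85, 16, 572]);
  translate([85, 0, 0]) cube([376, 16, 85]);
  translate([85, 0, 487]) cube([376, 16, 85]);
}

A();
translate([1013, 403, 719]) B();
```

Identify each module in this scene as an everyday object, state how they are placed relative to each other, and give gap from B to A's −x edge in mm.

The picture frame's min-x is at 1013; the table's min-x is 0; gap = 1013 mm.

A is a table. B is a picture frame. The picture frame is on top of the table. The gap from the picture frame to the table's −x edge is 1013 mm.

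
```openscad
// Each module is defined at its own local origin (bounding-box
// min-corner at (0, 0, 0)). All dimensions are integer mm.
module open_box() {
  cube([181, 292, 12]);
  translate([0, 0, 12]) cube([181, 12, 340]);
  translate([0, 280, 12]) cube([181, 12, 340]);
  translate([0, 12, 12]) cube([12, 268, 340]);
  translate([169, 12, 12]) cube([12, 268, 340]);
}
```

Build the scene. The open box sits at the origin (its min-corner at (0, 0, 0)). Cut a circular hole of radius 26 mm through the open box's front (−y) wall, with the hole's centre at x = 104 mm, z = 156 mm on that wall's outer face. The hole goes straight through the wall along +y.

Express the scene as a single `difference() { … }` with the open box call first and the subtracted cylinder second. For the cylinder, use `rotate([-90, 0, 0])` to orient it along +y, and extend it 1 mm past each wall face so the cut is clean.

difference() {
  open_box();
  translate([104, -1, 156]) rotate([-90, 0, 0]) cylinder(h = 14, r = 26);
}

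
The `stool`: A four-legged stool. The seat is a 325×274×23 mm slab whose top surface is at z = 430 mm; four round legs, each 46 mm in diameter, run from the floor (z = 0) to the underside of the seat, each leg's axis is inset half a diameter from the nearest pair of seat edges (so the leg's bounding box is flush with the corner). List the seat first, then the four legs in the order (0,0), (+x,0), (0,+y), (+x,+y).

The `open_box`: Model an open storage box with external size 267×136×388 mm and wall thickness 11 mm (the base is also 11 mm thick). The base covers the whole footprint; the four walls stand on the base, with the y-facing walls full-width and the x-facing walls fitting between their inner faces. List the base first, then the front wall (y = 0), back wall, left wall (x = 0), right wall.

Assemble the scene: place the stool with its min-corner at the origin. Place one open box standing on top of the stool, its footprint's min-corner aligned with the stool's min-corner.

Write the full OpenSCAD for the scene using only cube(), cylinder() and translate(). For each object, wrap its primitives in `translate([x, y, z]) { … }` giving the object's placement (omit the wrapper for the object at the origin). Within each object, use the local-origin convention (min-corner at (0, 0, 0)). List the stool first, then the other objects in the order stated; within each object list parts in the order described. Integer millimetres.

translate([0, 0, 407]) cube([325, 274, 23]);
translate([23, 23, 0]) cylinder(h = 407, r = 23);
translate([302, 23, 0]) cylinder(h = 407, r = 23);
translate([23, 251, 0]) cylinder(h = 407, r = 23);
translate([302, 251, 0]) cylinder(h = 407, r = 23);
translate([0, 0, 430]) {
  cube([267, 136, 11]);
  translate([0, 0, 11]) cube([267, 11, 377]);
  translate([0, 125, 11]) cube([267, 11, 377]);
  translate([0, 11, 11]) cube([11, 114, 377]);
  translate([256, 11, 11]) cube([11, 114, 377]);
}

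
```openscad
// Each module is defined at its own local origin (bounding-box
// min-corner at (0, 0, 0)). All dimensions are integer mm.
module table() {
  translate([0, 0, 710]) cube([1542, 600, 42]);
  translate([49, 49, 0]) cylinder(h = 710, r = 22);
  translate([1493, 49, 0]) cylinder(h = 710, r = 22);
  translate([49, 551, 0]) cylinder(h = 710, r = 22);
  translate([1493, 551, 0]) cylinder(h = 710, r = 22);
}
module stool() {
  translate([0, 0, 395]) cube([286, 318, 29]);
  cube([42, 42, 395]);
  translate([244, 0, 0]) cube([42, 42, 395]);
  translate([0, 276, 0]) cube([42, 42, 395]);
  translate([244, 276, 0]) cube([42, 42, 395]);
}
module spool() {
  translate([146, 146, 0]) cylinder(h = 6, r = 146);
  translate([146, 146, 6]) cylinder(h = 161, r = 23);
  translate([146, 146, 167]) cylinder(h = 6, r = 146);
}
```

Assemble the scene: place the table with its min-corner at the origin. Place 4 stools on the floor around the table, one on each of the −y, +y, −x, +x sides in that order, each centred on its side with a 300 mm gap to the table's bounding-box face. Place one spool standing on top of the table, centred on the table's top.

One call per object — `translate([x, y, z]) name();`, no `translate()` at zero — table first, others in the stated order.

table();
translate([628, -618, 0]) stool();
translate([628, 900, 0]) stool();
translate([-586, 141, 0]) stool();
translate([1842, 141, 0]) stool();
translate([625, 154, 752]) spool();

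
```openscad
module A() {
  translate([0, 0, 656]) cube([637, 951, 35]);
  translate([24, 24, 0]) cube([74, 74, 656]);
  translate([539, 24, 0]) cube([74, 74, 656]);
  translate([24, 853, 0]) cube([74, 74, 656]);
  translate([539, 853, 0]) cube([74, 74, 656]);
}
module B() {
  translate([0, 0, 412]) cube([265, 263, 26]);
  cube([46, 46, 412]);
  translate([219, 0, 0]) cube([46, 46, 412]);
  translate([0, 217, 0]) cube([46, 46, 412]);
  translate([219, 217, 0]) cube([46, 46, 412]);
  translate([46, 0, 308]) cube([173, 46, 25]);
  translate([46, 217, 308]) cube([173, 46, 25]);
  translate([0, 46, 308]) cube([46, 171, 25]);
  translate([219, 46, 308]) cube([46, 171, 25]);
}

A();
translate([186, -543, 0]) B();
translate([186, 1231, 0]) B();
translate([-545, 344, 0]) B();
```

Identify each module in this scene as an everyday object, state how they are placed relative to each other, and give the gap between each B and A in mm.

Each stool's nearest face is 280 mm from the table's bounding box.

A is a table. B is a stool. Three stools sit around the table at the −y, +y, −x sides. The gap between each stool and the table is 280 mm.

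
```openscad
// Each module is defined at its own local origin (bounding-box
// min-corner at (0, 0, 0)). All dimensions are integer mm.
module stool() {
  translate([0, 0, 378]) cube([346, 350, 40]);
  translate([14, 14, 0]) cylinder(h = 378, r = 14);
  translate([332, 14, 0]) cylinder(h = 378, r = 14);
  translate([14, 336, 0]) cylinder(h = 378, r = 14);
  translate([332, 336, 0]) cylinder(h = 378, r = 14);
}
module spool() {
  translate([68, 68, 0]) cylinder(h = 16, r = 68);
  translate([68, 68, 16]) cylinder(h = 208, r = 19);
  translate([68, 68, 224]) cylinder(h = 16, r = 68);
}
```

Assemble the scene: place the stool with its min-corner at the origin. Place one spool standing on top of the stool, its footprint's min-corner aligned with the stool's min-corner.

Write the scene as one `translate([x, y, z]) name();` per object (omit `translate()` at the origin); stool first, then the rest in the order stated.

stool();
translate([0, 0, 418]) spool();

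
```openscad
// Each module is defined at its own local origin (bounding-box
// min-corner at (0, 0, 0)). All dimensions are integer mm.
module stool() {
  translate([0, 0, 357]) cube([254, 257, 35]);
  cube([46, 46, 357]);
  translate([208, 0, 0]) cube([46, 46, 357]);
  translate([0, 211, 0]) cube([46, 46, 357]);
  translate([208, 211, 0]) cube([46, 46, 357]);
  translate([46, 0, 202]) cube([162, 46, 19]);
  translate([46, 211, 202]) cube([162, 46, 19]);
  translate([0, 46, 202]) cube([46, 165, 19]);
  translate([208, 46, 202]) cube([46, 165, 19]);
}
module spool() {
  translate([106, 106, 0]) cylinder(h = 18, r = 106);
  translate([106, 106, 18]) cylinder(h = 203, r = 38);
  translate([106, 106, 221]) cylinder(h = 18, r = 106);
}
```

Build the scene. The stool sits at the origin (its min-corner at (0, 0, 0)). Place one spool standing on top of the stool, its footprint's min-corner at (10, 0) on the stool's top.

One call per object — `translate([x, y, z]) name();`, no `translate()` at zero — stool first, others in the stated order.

stool();
translate([10, 0, 392]) spool();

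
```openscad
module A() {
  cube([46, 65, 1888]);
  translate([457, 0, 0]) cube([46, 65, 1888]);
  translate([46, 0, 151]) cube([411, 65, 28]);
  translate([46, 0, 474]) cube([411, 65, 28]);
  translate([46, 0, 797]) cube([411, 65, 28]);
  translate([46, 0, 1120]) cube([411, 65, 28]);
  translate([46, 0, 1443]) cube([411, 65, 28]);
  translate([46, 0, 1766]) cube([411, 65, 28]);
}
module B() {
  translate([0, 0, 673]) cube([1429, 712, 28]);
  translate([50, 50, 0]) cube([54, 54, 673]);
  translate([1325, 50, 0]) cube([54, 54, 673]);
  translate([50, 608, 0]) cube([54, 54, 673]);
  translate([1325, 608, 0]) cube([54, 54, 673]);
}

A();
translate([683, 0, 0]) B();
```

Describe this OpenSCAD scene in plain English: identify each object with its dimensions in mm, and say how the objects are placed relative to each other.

A is a wooden ladder with two side rails of 46×65 mm section and 1888 mm height, set 503 mm apart overall. Between them run 6 rectangular rungs (65 mm deep, 28 mm thick), front faces flush with the rails' −y face. The bottom of the first rung is 151 mm above the floor and each subsequent rung is 323 mm higher than the one below.

B is a table: top 1429 mm (x) × 712 mm (y), 28 mm thick, upper face at z = 701 mm, on four 54×54 mm square legs, each inset 50 mm from the nearest pair of top edges, running from z = 0 to the bottom of the top.

The table is on the floor beside the ladder on its +x side.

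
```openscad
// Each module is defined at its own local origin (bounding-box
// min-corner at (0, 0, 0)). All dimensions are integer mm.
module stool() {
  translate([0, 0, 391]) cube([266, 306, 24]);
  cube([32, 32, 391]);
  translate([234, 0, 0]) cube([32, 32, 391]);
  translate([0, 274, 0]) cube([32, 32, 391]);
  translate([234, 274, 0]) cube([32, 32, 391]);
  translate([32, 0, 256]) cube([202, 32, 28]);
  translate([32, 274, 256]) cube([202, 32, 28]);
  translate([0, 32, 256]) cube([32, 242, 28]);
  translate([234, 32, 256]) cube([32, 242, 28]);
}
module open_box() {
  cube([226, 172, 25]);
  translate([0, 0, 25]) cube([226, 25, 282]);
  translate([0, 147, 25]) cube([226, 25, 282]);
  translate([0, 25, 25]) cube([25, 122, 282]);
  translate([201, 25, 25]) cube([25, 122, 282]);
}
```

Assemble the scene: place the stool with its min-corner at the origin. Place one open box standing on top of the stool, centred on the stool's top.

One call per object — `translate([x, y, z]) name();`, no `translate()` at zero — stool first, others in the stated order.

stool();
translate([20, 67, 415]) open_box();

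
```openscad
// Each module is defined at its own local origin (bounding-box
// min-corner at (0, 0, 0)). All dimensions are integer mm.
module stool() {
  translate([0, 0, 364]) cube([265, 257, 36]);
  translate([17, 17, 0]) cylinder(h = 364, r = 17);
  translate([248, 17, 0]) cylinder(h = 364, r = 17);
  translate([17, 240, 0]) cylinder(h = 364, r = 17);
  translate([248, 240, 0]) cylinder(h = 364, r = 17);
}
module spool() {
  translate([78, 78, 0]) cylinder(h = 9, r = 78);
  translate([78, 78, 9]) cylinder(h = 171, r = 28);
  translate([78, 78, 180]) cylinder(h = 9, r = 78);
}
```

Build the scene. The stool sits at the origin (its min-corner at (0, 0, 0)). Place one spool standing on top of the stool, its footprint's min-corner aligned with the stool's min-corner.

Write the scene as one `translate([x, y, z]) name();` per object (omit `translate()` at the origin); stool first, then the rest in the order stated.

stool();
translate([0, 0, 400]) spool();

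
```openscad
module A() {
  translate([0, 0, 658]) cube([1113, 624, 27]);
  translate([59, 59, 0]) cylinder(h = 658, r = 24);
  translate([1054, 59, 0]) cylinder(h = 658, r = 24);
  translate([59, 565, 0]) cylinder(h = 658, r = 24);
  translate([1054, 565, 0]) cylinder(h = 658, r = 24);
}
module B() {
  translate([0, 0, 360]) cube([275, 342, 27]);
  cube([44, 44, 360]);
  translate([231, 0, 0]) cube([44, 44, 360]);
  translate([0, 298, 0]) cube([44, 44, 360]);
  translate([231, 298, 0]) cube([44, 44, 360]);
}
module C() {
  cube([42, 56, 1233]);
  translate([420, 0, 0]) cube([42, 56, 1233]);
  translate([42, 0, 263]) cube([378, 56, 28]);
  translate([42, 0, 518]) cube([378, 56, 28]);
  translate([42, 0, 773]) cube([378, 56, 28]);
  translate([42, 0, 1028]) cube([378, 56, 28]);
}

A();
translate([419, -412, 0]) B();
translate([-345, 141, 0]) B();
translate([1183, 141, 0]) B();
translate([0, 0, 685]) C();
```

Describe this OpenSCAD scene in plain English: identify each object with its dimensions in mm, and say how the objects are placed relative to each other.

A is a table with a 1113×624 mm rectangular top, 27 mm thick, top surface at z = 685 mm, supported by four round legs of 48 mm diameter, each leg's bounding box inset 35 mm from the nearest pair of top edges, running from the floor.

B is a four-legged stool. The seat is a 275×342×27 mm slab whose top surface is at z = 387 mm; four square legs, each 44×44 mm in cross-section, run from the floor (z = 0) to the underside of the seat, each flush with a corner of the seat.

C is a straight ladder. Two 42×56 mm vertical rails, 1233 mm tall, stand 462 mm apart (outside-to-outside) with their front faces coplanar on the −y side. 4 rungs, each 56 mm deep and 28 mm tall, span between the inner faces of the rails, front faces flush with the rails. The lowest rung's underside is at z = 263 mm and rungs are spaced 255 mm apart (underside to underside).

Three stools sit around the table at the −y, −x, +x sides. The ladder is on top of the table.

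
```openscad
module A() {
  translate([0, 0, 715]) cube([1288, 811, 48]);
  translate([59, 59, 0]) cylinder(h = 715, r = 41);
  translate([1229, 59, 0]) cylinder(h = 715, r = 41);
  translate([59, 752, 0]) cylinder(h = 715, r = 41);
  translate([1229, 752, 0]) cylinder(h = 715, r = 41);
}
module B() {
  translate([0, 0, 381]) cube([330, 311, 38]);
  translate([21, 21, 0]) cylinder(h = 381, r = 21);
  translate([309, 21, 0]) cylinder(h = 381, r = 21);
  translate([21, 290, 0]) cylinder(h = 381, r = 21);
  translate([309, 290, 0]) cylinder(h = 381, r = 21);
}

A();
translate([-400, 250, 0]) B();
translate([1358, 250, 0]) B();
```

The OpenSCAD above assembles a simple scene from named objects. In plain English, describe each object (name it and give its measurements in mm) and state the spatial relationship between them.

A is a table: top 1288 mm (x) × 811 mm (y), 48 mm thick, upper face at z = 763 mm, on four round legs of 82 mm diameter, each leg's bounding box inset 18 mm from the nearest pair of top edges, running from z = 0 to the bottom of the top.

B is a simple wooden stool: a rectangular seat 330 mm (x) by 311 mm (y), 38 mm thick, top face at z = 419 mm, on four round legs, each 42 mm in diameter. The legs rest on z = 0, each leg's axis is inset half a diameter from the nearest pair of seat edges (so the leg's bounding box is flush with the corner).

Two stools sit around the table at the −x, +x sides.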